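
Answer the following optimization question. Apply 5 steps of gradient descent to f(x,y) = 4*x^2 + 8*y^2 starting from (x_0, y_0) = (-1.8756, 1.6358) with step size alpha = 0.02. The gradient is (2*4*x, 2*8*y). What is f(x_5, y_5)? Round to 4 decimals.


Gradient descent on f(x,y) = 4*x^2 + 8*y^2.
Starting point: (-1.8756, 1.6358), alpha = 0.02
Step 1: grad_x = 2*4*-1.8756 = -15.0048, grad_y = 2*8*1.6358 = 26.1728
  x_1 = -1.8756 - 0.02*-15.0048 = -1.5755
  y_1 = 1.6358 - 0.02*26.1728 = 1.1123
Step 2: grad_x = 2*4*-1.5755 = -12.604, grad_y = 2*8*1.1123 = 17.7975
  x_2 = -1.5755 - 0.02*-12.604 = -1.3234
  y_2 = 1.1123 - 0.02*17.7975 = 0.7564
Step 3: grad_x = 2*4*-1.3234 = -10.5874, grad_y = 2*8*0.7564 = 12.1023
  x_3 = -1.3234 - 0.02*-10.5874 = -1.1117
  y_3 = 0.7564 - 0.02*12.1023 = 0.5143
Step 4: grad_x = 2*4*-1.1117 = -8.8934, grad_y = 2*8*0.5143 = 8.2296
  x_4 = -1.1117 - 0.02*-8.8934 = -0.9338
  y_4 = 0.5143 - 0.02*8.2296 = 0.3498
Step 5: grad_x = 2*4*-0.9338 = -7.4705, grad_y = 2*8*0.3498 = 5.5961
  x_5 = -0.9338 - 0.02*-7.4705 = -0.7844
  y_5 = 0.3498 - 0.02*5.5961 = 0.2378
f(-0.7844, 0.2378) = 4*(-0.7844)^2 + 8*0.2378^2 = 2.9136


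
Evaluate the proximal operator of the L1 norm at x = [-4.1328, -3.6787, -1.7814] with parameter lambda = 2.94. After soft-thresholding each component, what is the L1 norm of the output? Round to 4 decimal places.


Soft-thresholding with lambda = 2.94:
prox(-4.1328) = sign(-4.1328)*max(|-4.1328| - 2.94, 0) = -1.1928
prox(-3.6787) = sign(-3.6787)*max(|-3.6787| - 2.94, 0) = -0.7387
prox(-1.7814) = sign(-1.7814)*max(|-1.7814| - 2.94, 0) = 0.0
prox(x) = [-1.1928, -0.7387, 0.0]
||prox(x)||_1 = 1.1928 + 0.7387 + 0.0 = 1.9315


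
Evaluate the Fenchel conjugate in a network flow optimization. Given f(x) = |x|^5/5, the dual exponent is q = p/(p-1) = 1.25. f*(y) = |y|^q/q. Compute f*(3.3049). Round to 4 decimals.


The conjugate exponent q satisfies 1/p + 1/q = 1.
p = 5, so q = 5/(5 - 1) = 1.25
|y|^q = 3.3049^1.25 = 4.456
f*(3.3049) = 4.456 / 1.25 = 3.5648


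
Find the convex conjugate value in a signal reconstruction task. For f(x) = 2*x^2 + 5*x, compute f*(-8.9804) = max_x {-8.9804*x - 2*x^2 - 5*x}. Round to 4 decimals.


f*(y) = sup_x {y*x - a*x^2 - b*x} = sup_x {(y-b)*x - a*x^2}
FOC: (y - b) - 2a*x = 0 => x* = (y - b)/(2a)
x* = (-8.9804 - 5)/(2*2) = -3.4951
f*(-8.9804) = (y-b)^2/(4a) = (-8.9804 - 5)^2/(4*2)
= 195.4516/8 = 24.4314


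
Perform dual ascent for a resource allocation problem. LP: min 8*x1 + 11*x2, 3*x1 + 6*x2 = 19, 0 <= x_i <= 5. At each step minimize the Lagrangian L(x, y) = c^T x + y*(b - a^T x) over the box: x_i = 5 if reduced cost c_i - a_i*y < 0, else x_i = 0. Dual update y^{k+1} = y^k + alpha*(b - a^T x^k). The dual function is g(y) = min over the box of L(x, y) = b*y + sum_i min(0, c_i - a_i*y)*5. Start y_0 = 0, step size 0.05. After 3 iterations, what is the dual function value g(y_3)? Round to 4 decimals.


Dual ascent for LP: min 8*x1 + 11*x2, 3*x1 + 6*x2 = 19, 0 <= x_i <= 5
Step 1: y^k = 0.0, reduced costs: (8.0, 11.0)
  x^k = (0.0, 0.0), subgradient = b - a^T x = 19.0
  y^{k+1} = 0.0 + 0.05*19.0 = 0.95
Step 2: y^k = 0.95, reduced costs: (5.15, 5.3)
  x^k = (0.0, 0.0), subgradient = b - a^T x = 19.0
  y^{k+1} = 0.95 + 0.05*19.0 = 1.9
Step 3: y^k = 1.9, reduced costs: (2.3, -0.4)
  x^k = (0.0, 5.0), subgradient = b - a^T x = -11.0
  y^{k+1} = 1.9 + 0.05*-11.0 = 1.35
Dual objective at y_3 = 1.35: reduced costs (3.95, 2.9), box minimizer x = (0.0, 0.0)
g(y_3) = b*y + (c1 - a1*y)*x1 + (c2 - a2*y)*x2 = 19*1.35 + 3.95*0.0 + 2.9*0.0 = 25.65 + 0.0 + 0.0 = 25.65


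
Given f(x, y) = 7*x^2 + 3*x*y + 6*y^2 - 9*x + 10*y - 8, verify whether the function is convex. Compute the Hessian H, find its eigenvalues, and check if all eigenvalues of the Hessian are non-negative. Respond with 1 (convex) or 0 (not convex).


The Hessian of f(x,y) = 7*x^2 + 3*x*y + 6*y^2 - 9*x + 10*y - 8 is:
H = [[14, 3], [3, 12]]
Trace = 14 + 12 = 26
Determinant = 14*12 - (3)^2 = 159
Discriminant = (26)^2 - 4*159 = 40.0
Eigenvalues: lambda_1 = 9.8377, lambda_2 = 16.1623
The function is convex.

1


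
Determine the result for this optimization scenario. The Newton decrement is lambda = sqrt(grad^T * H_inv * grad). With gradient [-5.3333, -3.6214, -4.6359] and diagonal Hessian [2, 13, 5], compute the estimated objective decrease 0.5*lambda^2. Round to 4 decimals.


Step 1: H is diagonal, so H^(-1) * g = [-2.6667, -0.2786, -0.9272].
Step 2: g^T H^(-1) g = sum_i g_i^2 / H_ii
  = (-5.3333)^2/2 + (-3.6214)^2/13 + (-4.6359)^2/5
  = 14.222 + 1.0088 + 4.2983 = 19.5292
Step 3: Objective decrease = 0.5 * g^T H^(-1) g = 9.7646


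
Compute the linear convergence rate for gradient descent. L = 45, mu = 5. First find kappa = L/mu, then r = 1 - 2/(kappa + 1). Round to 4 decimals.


Step 1: Compute the condition number.
kappa = L/mu = 45/5 = 9.0
Step 2: Compute the convergence rate.
r = 1 - 2/(kappa + 1) = 1 - 2*mu/(L + mu) = (L - mu)/(L + mu) = 40/50 = 0.8


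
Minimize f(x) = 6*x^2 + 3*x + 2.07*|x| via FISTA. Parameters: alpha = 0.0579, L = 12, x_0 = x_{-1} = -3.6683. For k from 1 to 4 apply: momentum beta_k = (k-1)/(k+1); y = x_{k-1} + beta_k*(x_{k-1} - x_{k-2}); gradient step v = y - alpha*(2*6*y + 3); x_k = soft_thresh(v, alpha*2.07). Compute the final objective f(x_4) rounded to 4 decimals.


FISTA on f(x) = 6*x^2 + 3*x + 2.07*|x|
L = 12, alpha = 0.0579
Iteration 1: beta = 0.0, y = -3.6683 + 0.0*(-3.6683 + 3.6683) = -3.6683
  grad(y) = -41.0196, v = y - alpha*grad = -1.2933
  prox(v) = soft_thresh(-1.2933, 0.1199) = -1.1734
Iteration 2: beta = 0.3333, y = -1.1734 + 0.3333*(-1.1734 + 3.6683) = -0.3418
  grad(y) = -1.1014, v = y - alpha*grad = -0.278
  prox(v) = soft_thresh(-0.278, 0.1199) = -0.1582
Iteration 3: beta = 0.5, y = -0.1582 + 0.5*(-0.1582 + 1.1734) = 0.3495
  grad(y) = 7.1936, v = y - alpha*grad = -0.067
  prox(v) = soft_thresh(-0.067, 0.1199) = 0.0
Iteration 4: beta = 0.6, y = 0.0 + 0.6*(0.0 + 0.1582) = 0.0949
  grad(y) = 4.1387, v = y - alpha*grad = -0.1447
  prox(v) = soft_thresh(-0.1447, 0.1199) = -0.0249
f(x_4) = 6*(-0.0249)^2 + 3*(-0.0249) + 2.07*|-0.0249| = -0.0194


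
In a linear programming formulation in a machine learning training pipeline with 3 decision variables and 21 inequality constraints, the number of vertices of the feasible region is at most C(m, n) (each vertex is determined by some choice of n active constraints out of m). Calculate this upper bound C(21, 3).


Each vertex corresponds to some choice of n active constraints out of m, so the number of vertices is at most C(m, n) = m! / (n!(m-n)!).
m = 21, n = 3
Numerator: 21 * 20 * 19
Denominator: 3! = 6
C(21, 3) = 1330


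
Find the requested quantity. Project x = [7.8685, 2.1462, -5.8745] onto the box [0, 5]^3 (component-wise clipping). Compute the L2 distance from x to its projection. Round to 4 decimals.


Project each component onto [0, 5].
clip(7.8685) = 5.0, clip(2.1462) = 2.1462, clip(-5.8745) = 0.0
Projection = [5.0, 2.1462, 0.0]
Squared diffs: [8.2283, 0.0, 34.5098]
Distance = sqrt(42.7381) = 6.5374


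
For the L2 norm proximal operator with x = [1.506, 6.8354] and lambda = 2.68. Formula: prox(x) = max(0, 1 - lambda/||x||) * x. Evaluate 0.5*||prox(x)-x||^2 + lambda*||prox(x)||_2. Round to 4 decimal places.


Step 1: Compute ||x||.
||x|| = 6.9993
Step 2: Compute scaling factor.
scale = max(0, 1 - 2.68/6.9993) = 0.6171
Step 3: prox(x) = [0.9294, 4.2182]
||prox(x)|| = 4.3193
Step 4: Proximal objective.
0.5*||prox-x||^2 = 3.5912
lambda*||prox|| = 11.5757
Total = 15.167


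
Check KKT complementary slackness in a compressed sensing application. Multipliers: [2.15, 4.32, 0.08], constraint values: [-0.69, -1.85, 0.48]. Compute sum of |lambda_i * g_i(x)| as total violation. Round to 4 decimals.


KKT complementary slackness check:
lambda_1 * g_1 = 2.15 * -0.69 = -1.4835
lambda_2 * g_2 = 4.32 * -1.85 = -7.992
lambda_3 * g_3 = 0.08 * 0.48 = 0.0384
Total violation = 1.4835 + 7.992 + 0.0384 = 9.5139


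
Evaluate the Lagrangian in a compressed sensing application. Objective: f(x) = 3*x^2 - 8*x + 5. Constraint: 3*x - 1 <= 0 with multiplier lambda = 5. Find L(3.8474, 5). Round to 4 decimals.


Step 1: Evaluate f(x).
f(3.8474) = 3*3.8474^2 - 8*3.8474 + 5 = 18.6283
Step 2: Evaluate g(x).
g(3.8474) = 3*3.8474 - 1 = 10.5422
Step 3: Compute Lagrangian.
L = 18.6283 + 5*10.5422 = 71.3393


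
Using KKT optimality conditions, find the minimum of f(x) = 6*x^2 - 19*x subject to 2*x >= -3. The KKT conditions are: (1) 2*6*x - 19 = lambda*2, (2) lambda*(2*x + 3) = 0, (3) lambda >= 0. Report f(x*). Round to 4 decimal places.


Step 1: Try lambda = 0 (constraint inactive).
Stationarity: 2*6*x - 19 = 0
x* = 19/(2*6) = 19/12 = 1.5833 (rounded; the exact value 19/12 is used below)
Check constraint: 2*1.5833 = 3.1666 >= -3 -- satisfied.
Step 2: Compute optimal value.
f(x*) = 6*(19/12)^2 - 19*(19/12) = -15.0417


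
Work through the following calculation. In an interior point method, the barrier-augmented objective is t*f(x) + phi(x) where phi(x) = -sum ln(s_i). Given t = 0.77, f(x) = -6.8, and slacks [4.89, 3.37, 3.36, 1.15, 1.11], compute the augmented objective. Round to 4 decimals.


Step 1: Compute log-barrier.
ln values: [1.5872, 1.2149, 1.2119, 0.1398, 0.1044]
phi = -(1.5872 + 1.2149 + 1.2119 + 0.1398 + 0.1044) = -4.2582
Step 2: Compute augmented objective.
t*f(x) = 0.77*-6.8 = -5.236
Total = -5.236 - 4.2582 = -9.4942


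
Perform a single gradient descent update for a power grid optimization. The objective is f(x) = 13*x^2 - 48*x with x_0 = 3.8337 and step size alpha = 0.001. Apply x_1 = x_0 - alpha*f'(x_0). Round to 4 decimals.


We compute the gradient at x_0 and apply the update.
f'(x) = 26*x - 48
f'(3.8337) = 26*3.8337 - 48 = 51.6762
x_1 = 3.8337 - 0.001*51.6762 = 3.782


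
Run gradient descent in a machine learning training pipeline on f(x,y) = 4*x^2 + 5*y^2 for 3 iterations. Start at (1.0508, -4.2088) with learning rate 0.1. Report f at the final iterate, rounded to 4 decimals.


Gradient descent on f(x,y) = 4*x^2 + 5*y^2.
Starting point: (1.0508, -4.2088), alpha = 0.1
Step 1: grad_x = 2*4*1.0508 = 8.4064, grad_y = 2*5*-4.2088 = -42.088
  x_1 = 1.0508 - 0.1*8.4064 = 0.2102
  y_1 = -4.2088 - 0.1*-42.088 = 0.0
Step 2: grad_x = 2*4*0.2102 = 1.6813, grad_y = 2*5*0.0 = 0.0
  x_2 = 0.2102 - 0.1*1.6813 = 0.042
  y_2 = 0.0 - 0.1*0.0 = 0.0
Step 3: grad_x = 2*4*0.042 = 0.3363, grad_y = 2*5*0.0 = 0.0
  x_3 = 0.042 - 0.1*0.3363 = 0.0084
  y_3 = 0.0 - 0.1*0.0 = 0.0
f(0.0084, 0.0) = 4*0.0084^2 + 5*0.0^2 = 0.0003


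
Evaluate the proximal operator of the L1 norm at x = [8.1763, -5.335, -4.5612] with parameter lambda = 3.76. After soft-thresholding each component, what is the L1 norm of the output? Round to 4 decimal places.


Soft-thresholding with lambda = 3.76:
prox(8.1763) = sign(8.1763)*max(|8.1763| - 3.76, 0) = 4.4163
prox(-5.335) = sign(-5.335)*max(|-5.335| - 3.76, 0) = -1.575
prox(-4.5612) = sign(-4.5612)*max(|-4.5612| - 3.76, 0) = -0.8012
prox(x) = [4.4163, -1.575, -0.8012]
||prox(x)||_1 = 4.4163 + 1.575 + 0.8012 = 6.7925


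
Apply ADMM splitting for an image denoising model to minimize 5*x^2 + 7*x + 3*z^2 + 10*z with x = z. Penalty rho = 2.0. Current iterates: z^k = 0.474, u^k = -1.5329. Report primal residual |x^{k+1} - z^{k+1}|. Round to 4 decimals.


ADMM iteration with rho = 2.0, z^k = 0.474, u^k = -1.5329
Step 1: x-update.
Minimize 5*x^2 + 7*x + (2.0/2)*(x - 0.474 - 1.5329)^2
FOC: (2*5 + 2.0)*x = -7 + 2.0*(0.474 + 1.5329)
x^{k+1} = -0.2489
Step 2: z-update.
Minimize 3*z^2 + 10*z + (2.0/2)*(-0.2489 - z - 1.5329)^2
FOC: (2*3 + 2.0)*z = -10 + 2.0*(-0.2489 - 1.5329)
z^{k+1} = -1.6954
Step 3: u-update.
u^{k+1} = -1.5329 - 0.2489 + 1.6954 = -0.0863
Step 4: Primal residual = |-0.2489 + 1.6954| = 1.4466


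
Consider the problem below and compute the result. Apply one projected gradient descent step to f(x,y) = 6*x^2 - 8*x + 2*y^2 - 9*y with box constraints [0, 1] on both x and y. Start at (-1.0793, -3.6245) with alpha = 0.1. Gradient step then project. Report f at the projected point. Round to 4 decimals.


Step 1: Compute gradient at (-1.0793, -3.6245).
grad_x = 2*6*-1.0793 - 8 = -20.9516
grad_y = 2*2*-3.6245 - 9 = -23.498
Step 2: Gradient step.
x_raw = -1.0793 - 0.1*-20.9516 = 1.0159
y_raw = -3.6245 - 0.1*-23.498 = -1.2747
Step 3: Project onto [0, 1].
x_proj = clip(1.0159) = 1.0
y_proj = clip(-1.2747) = 0.0
Step 4: Evaluate f.
f(1.0, 0.0) = -2.0


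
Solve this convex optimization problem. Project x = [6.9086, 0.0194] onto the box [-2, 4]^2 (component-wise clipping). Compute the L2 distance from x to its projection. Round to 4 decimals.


Project each component onto [-2, 4].
clip(6.9086) = 4.0, clip(0.0194) = 0.0194
Projection = [4.0, 0.0194]
Squared diffs: [8.46, 0.0]
Distance = sqrt(8.46) = 2.9086


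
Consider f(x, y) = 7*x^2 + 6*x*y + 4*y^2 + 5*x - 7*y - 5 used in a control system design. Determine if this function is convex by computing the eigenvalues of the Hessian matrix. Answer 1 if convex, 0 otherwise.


The Hessian of f(x,y) = 7*x^2 + 6*x*y + 4*y^2 + 5*x - 7*y - 5 is:
H = [[14, 6], [6, 8]]
Trace = 14 + 8 = 22
Determinant = 14*8 - (6)^2 = 76
Discriminant = (22)^2 - 4*76 = 180.0
Eigenvalues: lambda_1 = 4.2918, lambda_2 = 17.7082
The function is convex.

1


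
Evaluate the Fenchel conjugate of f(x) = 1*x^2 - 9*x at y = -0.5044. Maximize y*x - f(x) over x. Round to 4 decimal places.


f*(y) = sup_x {y*x - a*x^2 - b*x} = sup_x {(y-b)*x - a*x^2}
FOC: (y - b) - 2a*x = 0 => x* = (y - b)/(2a)
x* = (-0.5044 + 9)/(2*1) = 4.2478
f*(-0.5044) = (y-b)^2/(4a) = (-0.5044 + 9)^2/(4*1)
= 72.1752/4 = 18.0438


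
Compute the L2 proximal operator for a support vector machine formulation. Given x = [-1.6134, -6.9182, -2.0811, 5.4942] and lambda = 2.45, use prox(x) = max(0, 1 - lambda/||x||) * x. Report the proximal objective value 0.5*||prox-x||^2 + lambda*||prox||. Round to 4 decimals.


Step 1: Compute ||x||.
||x|| = 9.2186
Step 2: Compute scaling factor.
scale = max(0, 1 - 2.45/9.2186) = 0.7342
Step 3: prox(x) = [-1.1846, -5.0796, -1.528, 4.034]
||prox(x)|| = 6.7686
Step 4: Proximal objective.
0.5*||prox-x||^2 = 3.0013
lambda*||prox|| = 16.5831
Total = 19.5842


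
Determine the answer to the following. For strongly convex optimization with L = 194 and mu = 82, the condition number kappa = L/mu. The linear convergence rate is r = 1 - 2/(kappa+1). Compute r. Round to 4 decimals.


Step 1: Compute the condition number.
kappa = L/mu = 194/82 = 2.3659
Step 2: Compute the convergence rate.
r = 1 - 2/(kappa + 1) = 1 - 2*mu/(L + mu) = (L - mu)/(L + mu) = 112/276 = 0.4058


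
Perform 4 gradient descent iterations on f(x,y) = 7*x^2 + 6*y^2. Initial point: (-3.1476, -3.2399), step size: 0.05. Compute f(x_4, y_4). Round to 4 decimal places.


Gradient descent on f(x,y) = 7*x^2 + 6*y^2.
Starting point: (-3.1476, -3.2399), alpha = 0.05
Step 1: grad_x = 2*7*-3.1476 = -44.0664, grad_y = 2*6*-3.2399 = -38.8788
  x_1 = -3.1476 - 0.05*-44.0664 = -0.9443
  y_1 = -3.2399 - 0.05*-38.8788 = -1.296
Step 2: grad_x = 2*7*-0.9443 = -13.2199, grad_y = 2*6*-1.296 = -15.5515
  x_2 = -0.9443 - 0.05*-13.2199 = -0.2833
  y_2 = -1.296 - 0.05*-15.5515 = -0.5184
Step 3: grad_x = 2*7*-0.2833 = -3.966, grad_y = 2*6*-0.5184 = -6.2206
  x_3 = -0.2833 - 0.05*-3.966 = -0.085
  y_3 = -0.5184 - 0.05*-6.2206 = -0.2074
Step 4: grad_x = 2*7*-0.085 = -1.1898, grad_y = 2*6*-0.2074 = -2.4882
  x_4 = -0.085 - 0.05*-1.1898 = -0.0255
  y_4 = -0.2074 - 0.05*-2.4882 = -0.0829
f(-0.0255, -0.0829) = 7*(-0.0255)^2 + 6*(-0.0829)^2 = 0.0458


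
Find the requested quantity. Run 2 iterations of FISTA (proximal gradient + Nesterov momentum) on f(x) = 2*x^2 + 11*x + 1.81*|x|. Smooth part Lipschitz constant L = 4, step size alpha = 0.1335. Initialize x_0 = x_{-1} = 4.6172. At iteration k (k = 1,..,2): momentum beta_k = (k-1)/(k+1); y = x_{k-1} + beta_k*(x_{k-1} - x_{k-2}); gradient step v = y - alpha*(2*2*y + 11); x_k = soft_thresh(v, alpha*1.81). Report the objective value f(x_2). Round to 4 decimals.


FISTA on f(x) = 2*x^2 + 11*x + 1.81*|x|
L = 4, alpha = 0.1335
Iteration 1: beta = 0.0, y = 4.6172 + 0.0*(4.6172 - 4.6172) = 4.6172
  grad(y) = 29.4688, v = y - alpha*grad = 0.6831
  prox(v) = soft_thresh(0.6831, 0.2416) = 0.4415
Iteration 2: beta = 0.3333, y = 0.4415 + 0.3333*(0.4415 - 4.6172) = -0.9504
  grad(y) = 7.1983, v = y - alpha*grad = -1.9114
  prox(v) = soft_thresh(-1.9114, 0.2416) = -1.6698
f(x_2) = 2*(-1.6698)^2 + 11*(-1.6698) + 1.81*|-1.6698| = -9.7689


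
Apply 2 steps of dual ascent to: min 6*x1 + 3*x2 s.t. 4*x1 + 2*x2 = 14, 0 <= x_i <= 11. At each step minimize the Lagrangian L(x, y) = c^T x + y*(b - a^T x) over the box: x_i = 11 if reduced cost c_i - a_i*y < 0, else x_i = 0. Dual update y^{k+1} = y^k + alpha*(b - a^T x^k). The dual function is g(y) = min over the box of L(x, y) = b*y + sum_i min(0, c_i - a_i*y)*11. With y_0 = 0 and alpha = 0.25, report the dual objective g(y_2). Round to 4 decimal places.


Dual ascent for LP: min 6*x1 + 3*x2, 4*x1 + 2*x2 = 14, 0 <= x_i <= 11
Step 1: y^k = 0.0, reduced costs: (6.0, 3.0)
  x^k = (0.0, 0.0), subgradient = b - a^T x = 14.0
  y^{k+1} = 0.0 + 0.25*14.0 = 3.5
Step 2: y^k = 3.5, reduced costs: (-8.0, -4.0)
  x^k = (11.0, 11.0), subgradient = b - a^T x = -52.0
  y^{k+1} = 3.5 + 0.25*-52.0 = -9.5
Dual objective at y_2 = -9.5: reduced costs (44.0, 22.0), box minimizer x = (0.0, 0.0)
g(y_2) = b*y + (c1 - a1*y)*x1 + (c2 - a2*y)*x2 = 14*(-9.5) + 44.0*0.0 + 22.0*0.0 = -133.0 + 0.0 + 0.0 = -133.0


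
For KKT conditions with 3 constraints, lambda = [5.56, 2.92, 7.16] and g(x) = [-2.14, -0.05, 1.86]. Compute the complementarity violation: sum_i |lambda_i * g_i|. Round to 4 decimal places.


KKT complementary slackness check:
lambda_1 * g_1 = 5.56 * -2.14 = -11.8984
lambda_2 * g_2 = 2.92 * -0.05 = -0.146
lambda_3 * g_3 = 7.16 * 1.86 = 13.3176
Total violation = 11.8984 + 0.146 + 13.3176 = 25.362


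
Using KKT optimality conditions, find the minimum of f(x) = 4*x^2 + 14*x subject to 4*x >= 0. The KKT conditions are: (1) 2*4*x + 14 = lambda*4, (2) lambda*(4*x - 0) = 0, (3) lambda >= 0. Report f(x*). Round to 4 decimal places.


Step 1: Try lambda = 0 (constraint inactive).
x_unc = -14/(2*4) = -1.75
Check: 4*-1.75 = -7.0 < 0 -- violated!
Step 2: Constraint must be active: 4*x = 0
x* = 0/4 = 0.0
lambda = (2*4*0.0 + 14)/4 = 3.5
Step 3: Compute optimal value.
f(x*) = 4*0.0^2 + 14*0.0 = 0.0


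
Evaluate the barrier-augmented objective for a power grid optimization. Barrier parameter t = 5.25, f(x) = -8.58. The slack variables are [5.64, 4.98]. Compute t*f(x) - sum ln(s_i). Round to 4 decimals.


Step 1: Compute log-barrier.
ln values: [1.7299, 1.6054]
phi = -(1.7299 + 1.6054) = -3.3353
Step 2: Compute augmented objective.
t*f(x) = 5.25*-8.58 = -45.045
Total = -45.045 - 3.3353 = -48.3803


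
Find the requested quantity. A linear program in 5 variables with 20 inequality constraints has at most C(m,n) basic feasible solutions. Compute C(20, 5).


Each vertex corresponds to some choice of n active constraints out of m, so the number of vertices is at most C(m, n) = m! / (n!(m-n)!).
m = 20, n = 5
Numerator: 20 * 19 * 18 * 17 * 16
Denominator: 5! = 120
C(20, 5) = 15504


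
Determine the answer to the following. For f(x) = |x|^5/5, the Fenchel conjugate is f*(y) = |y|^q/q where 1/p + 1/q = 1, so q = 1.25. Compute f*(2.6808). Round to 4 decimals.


The conjugate exponent q satisfies 1/p + 1/q = 1.
p = 5, so q = 5/(5 - 1) = 1.25
|y|^q = 2.6808^1.25 = 3.4303
f*(2.6808) = 3.4303 / 1.25 = 2.7442


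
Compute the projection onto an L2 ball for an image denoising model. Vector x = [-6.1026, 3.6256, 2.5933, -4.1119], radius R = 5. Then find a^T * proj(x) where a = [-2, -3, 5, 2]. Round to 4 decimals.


Step 1: Compute ||x|| (intermediates to 6 decimals).
||x|| = sqrt((-6.1026)^2 + 3.6256^2 + 2.5933^2 + (-4.1119)^2) = 8.603466
Step 2: Project.
Since ||x|| > R, scale = R/||x|| = 5/8.603466 = 0.581161, proj(x) = scale * x
proj(x) = [-3.546593, 2.107057, 1.507125, -2.389676]
Step 3: Dot product.
a^T * proj(x) = -2*(-3.546593) - 3*2.107057 + 5*1.507125 + 2*(-2.389676) = 3.5283


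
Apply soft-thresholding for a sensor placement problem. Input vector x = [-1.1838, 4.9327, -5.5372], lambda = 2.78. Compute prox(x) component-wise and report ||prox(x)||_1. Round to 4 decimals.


Soft-thresholding with lambda = 2.78:
prox(-1.1838) = sign(-1.1838)*max(|-1.1838| - 2.78, 0) = 0.0
prox(4.9327) = sign(4.9327)*max(|4.9327| - 2.78, 0) = 2.1527
prox(-5.5372) = sign(-5.5372)*max(|-5.5372| - 2.78, 0) = -2.7572
prox(x) = [0.0, 2.1527, -2.7572]
||prox(x)||_1 = 0.0 + 2.1527 + 2.7572 = 4.9099


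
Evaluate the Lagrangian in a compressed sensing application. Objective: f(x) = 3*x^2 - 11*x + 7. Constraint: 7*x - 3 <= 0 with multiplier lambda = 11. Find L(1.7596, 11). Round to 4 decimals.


Step 1: Evaluate f(x).
f(1.7596) = 3*1.7596^2 - 11*1.7596 + 7 = -3.067
Step 2: Evaluate g(x).
g(1.7596) = 7*1.7596 - 3 = 9.3172
Step 3: Compute Lagrangian.
L = -3.067 + 11*9.3172 = 99.4222


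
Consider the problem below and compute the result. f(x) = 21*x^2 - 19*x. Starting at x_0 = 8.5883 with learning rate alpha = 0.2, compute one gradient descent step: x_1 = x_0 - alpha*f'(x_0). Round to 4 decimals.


We compute the gradient at x_0 and apply the update.
f'(x) = 42*x - 19
f'(8.5883) = 42*8.5883 - 19 = 341.7086
x_1 = 8.5883 - 0.2*341.7086 = -59.7534


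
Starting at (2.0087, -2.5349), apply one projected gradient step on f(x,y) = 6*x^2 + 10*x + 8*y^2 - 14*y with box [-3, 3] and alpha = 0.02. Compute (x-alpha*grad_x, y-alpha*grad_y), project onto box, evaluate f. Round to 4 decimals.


Step 1: Compute gradient at (2.0087, -2.5349).
grad_x = 2*6*2.0087 + 10 = 34.1044
grad_y = 2*8*-2.5349 - 14 = -54.5584
Step 2: Gradient step.
x_raw = 2.0087 - 0.02*34.1044 = 1.3266
y_raw = -2.5349 - 0.02*-54.5584 = -1.4437
Step 3: Project onto [-3, 3].
x_proj = clip(1.3266) = 1.3266
y_proj = clip(-1.4437) = -1.4437
Step 4: Evaluate f.
f(1.3266, -1.4437) = 60.7127


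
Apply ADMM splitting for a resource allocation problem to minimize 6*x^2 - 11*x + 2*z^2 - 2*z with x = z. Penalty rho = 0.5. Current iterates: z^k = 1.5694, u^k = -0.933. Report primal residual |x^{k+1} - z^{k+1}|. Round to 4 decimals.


ADMM iteration with rho = 0.5, z^k = 1.5694, u^k = -0.933
Step 1: x-update.
Minimize 6*x^2 - 11*x + (0.5/2)*(x - 1.5694 - 0.933)^2
FOC: (2*6 + 0.5)*x = 11 + 0.5*(1.5694 + 0.933)
x^{k+1} = 0.9801
Step 2: z-update.
Minimize 2*z^2 - 2*z + (0.5/2)*(0.9801 - z - 0.933)^2
FOC: (2*2 + 0.5)*z = 2 + 0.5*(0.9801 - 0.933)
z^{k+1} = 0.4497
Step 3: u-update.
u^{k+1} = -0.933 + 0.9801 - 0.4497 = -0.4026
Step 4: Primal residual = |0.9801 - 0.4497| = 0.5304


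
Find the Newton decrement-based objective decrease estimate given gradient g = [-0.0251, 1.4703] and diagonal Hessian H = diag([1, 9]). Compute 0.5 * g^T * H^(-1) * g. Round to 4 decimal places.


Step 1: H is diagonal, so H^(-1) * g = [-0.0251, 0.1634].
Step 2: g^T H^(-1) g = sum_i g_i^2 / H_ii
  = (-0.0251)^2/1 + (1.4703)^2/9
  = 0.0006 + 0.2402 = 0.2408
Step 3: Objective decrease = 0.5 * g^T H^(-1) g = 0.1204


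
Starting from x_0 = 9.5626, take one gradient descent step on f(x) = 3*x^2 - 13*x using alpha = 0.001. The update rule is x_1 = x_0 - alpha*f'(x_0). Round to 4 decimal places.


We compute the gradient at x_0 and apply the update.
f'(x) = 6*x - 13
f'(9.5626) = 6*9.5626 - 13 = 44.3756
x_1 = 9.5626 - 0.001*44.3756 = 9.5182


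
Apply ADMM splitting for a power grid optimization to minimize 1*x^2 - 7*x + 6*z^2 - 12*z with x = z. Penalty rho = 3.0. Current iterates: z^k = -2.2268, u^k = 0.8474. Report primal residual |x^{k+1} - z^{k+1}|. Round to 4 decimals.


ADMM iteration with rho = 3.0, z^k = -2.2268, u^k = 0.8474
Step 1: x-update.
Minimize 1*x^2 - 7*x + (3.0/2)*(x + 2.2268 + 0.8474)^2
FOC: (2*1 + 3.0)*x = 7 + 3.0*(-2.2268 - 0.8474)
x^{k+1} = -0.4445
Step 2: z-update.
Minimize 6*z^2 - 12*z + (3.0/2)*(-0.4445 - z + 0.8474)^2
FOC: (2*6 + 3.0)*z = 12 + 3.0*(-0.4445 + 0.8474)
z^{k+1} = 0.8806
Step 3: u-update.
u^{k+1} = 0.8474 - 0.4445 - 0.8806 = -0.4777
Step 4: Primal residual = |-0.4445 - 0.8806| = 1.3251


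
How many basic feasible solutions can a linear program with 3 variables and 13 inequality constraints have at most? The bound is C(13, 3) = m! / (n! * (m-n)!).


Each vertex corresponds to some choice of n active constraints out of m, so the number of vertices is at most C(m, n) = m! / (n!(m-n)!).
m = 13, n = 3
Numerator: 13 * 12 * 11
Denominator: 3! = 6
C(13, 3) = 286


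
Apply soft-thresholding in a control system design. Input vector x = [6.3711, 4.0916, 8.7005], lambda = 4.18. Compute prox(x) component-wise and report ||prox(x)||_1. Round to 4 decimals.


Soft-thresholding with lambda = 4.18:
prox(6.3711) = sign(6.3711)*max(|6.3711| - 4.18, 0) = 2.1911
prox(4.0916) = sign(4.0916)*max(|4.0916| - 4.18, 0) = 0.0
prox(8.7005) = sign(8.7005)*max(|8.7005| - 4.18, 0) = 4.5205
prox(x) = [2.1911, 0.0, 4.5205]
||prox(x)||_1 = 2.1911 + 0.0 + 4.5205 = 6.7116


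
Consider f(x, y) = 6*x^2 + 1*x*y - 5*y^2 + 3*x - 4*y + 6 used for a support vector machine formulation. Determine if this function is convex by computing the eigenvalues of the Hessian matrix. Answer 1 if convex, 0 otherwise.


The Hessian of f(x,y) = 6*x^2 + 1*x*y - 5*y^2 + 3*x - 4*y + 6 is:
H = [[12, 1], [1, -10]]
Trace = 12 - 10 = 2
Determinant = 12*-10 - (1)^2 = -121
Discriminant = (2)^2 - 4*-121 = 488.0
Eigenvalues: lambda_1 = -10.0454, lambda_2 = 12.0454
The function is not convex.

0


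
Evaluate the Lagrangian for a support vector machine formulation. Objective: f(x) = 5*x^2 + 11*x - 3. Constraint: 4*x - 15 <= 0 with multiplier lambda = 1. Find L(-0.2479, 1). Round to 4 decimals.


Step 1: Evaluate f(x).
f(-0.2479) = 5*(-0.2479)^2 + 11*(-0.2479) - 3 = -5.4196
Step 2: Evaluate g(x).
g(-0.2479) = 4*-0.2479 - 15 = -15.9916
Step 3: Compute Lagrangian.
L = -5.4196 + 1*-15.9916 = -21.4112


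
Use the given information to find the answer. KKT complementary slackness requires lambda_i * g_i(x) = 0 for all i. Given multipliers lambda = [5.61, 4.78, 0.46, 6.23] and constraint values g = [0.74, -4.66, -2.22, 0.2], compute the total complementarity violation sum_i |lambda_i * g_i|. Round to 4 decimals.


KKT complementary slackness check:
lambda_1 * g_1 = 5.61 * 0.74 = 4.1514
lambda_2 * g_2 = 4.78 * -4.66 = -22.2748
lambda_3 * g_3 = 0.46 * -2.22 = -1.0212
lambda_4 * g_4 = 6.23 * 0.2 = 1.246
Total violation = 4.1514 + 22.2748 + 1.0212 + 1.246 = 28.6934


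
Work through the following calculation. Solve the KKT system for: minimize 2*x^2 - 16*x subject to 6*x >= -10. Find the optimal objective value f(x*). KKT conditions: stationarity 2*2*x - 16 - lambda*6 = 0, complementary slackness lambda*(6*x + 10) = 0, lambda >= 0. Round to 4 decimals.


Step 1: Try lambda = 0 (constraint inactive).
Stationarity: 2*2*x - 16 = 0
x* = 16/(2*2) = 4.0
Check constraint: 6*4.0 = 24.0 >= -10 -- satisfied.
Step 2: Compute optimal value.
f(x*) = 2*4.0^2 - 16*4.0 = -32.0


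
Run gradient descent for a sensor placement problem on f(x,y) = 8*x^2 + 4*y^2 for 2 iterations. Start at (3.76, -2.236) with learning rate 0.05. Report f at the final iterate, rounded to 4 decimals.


Gradient descent on f(x,y) = 8*x^2 + 4*y^2.
Starting point: (3.76, -2.236), alpha = 0.05
Step 1: grad_x = 2*8*3.76 = 60.16, grad_y = 2*4*-2.236 = -17.888
  x_1 = 3.76 - 0.05*60.16 = 0.752
  y_1 = -2.236 - 0.05*-17.888 = -1.3416
Step 2: grad_x = 2*8*0.752 = 12.032, grad_y = 2*4*-1.3416 = -10.7328
  x_2 = 0.752 - 0.05*12.032 = 0.1504
  y_2 = -1.3416 - 0.05*-10.7328 = -0.805
f(0.1504, -0.805) = 8*0.1504^2 + 4*(-0.805)^2 = 2.7728


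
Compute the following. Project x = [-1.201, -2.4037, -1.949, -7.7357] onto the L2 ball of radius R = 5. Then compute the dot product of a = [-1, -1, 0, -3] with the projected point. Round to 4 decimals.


Step 1: Compute ||x|| (intermediates to 6 decimals).
||x|| = sqrt((-1.201)^2 + (-2.4037)^2 + (-1.949)^2 + (-7.7357)^2) = 8.417828
Step 2: Project.
Since ||x|| > R, scale = R/||x|| = 5/8.417828 = 0.593977, proj(x) = scale * x
proj(x) = [-0.713366, -1.427743, -1.157661, -4.594828]
Step 3: Dot product.
a^T * proj(x) = -1*(-0.713366) - 1*(-1.427743) + 0*(-1.157661) - 3*(-4.594828) = 15.9256


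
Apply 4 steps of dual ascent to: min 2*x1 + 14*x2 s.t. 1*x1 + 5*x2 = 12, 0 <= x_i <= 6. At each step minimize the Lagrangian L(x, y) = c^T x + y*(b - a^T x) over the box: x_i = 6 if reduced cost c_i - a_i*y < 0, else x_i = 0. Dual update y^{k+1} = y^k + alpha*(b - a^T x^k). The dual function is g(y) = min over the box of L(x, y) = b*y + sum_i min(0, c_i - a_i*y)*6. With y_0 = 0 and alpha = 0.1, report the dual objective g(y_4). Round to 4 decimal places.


Dual ascent for LP: min 2*x1 + 14*x2, 1*x1 + 5*x2 = 12, 0 <= x_i <= 6
Step 1: y^k = 0.0, reduced costs: (2.0, 14.0)
  x^k = (0.0, 0.0), subgradient = b - a^T x = 12.0
  y^{k+1} = 0.0 + 0.1*12.0 = 1.2
Step 2: y^k = 1.2, reduced costs: (0.8, 8.0)
  x^k = (0.0, 0.0), subgradient = b - a^T x = 12.0
  y^{k+1} = 1.2 + 0.1*12.0 = 2.4
Step 3: y^k = 2.4, reduced costs: (-0.4, 2.0)
  x^k = (6.0, 0.0), subgradient = b - a^T x = 6.0
  y^{k+1} = 2.4 + 0.1*6.0 = 3.0
Step 4: y^k = 3.0, reduced costs: (-1.0, -1.0)
  x^k = (6.0, 6.0), subgradient = b - a^T x = -24.0
  y^{k+1} = 3.0 + 0.1*-24.0 = 0.6
Dual objective at y_4 = 0.6: reduced costs (1.4, 11.0), box minimizer x = (0.0, 0.0)
g(y_4) = b*y + (c1 - a1*y)*x1 + (c2 - a2*y)*x2 = 12*0.6 + 1.4*0.0 + 11.0*0.0 = 7.2 + 0.0 + 0.0 = 7.2


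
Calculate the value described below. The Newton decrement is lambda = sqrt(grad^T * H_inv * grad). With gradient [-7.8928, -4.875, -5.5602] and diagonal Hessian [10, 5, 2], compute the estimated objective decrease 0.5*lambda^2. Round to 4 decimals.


Step 1: H is diagonal, so H^(-1) * g = [-0.7893, -0.975, -2.7801].
Step 2: g^T H^(-1) g = sum_i g_i^2 / H_ii
  = (-7.8928)^2/10 + (-4.875)^2/5 + (-5.5602)^2/2
  = 6.2296 + 4.7531 + 15.4579 = 26.4407
Step 3: Objective decrease = 0.5 * g^T H^(-1) g = 13.2203


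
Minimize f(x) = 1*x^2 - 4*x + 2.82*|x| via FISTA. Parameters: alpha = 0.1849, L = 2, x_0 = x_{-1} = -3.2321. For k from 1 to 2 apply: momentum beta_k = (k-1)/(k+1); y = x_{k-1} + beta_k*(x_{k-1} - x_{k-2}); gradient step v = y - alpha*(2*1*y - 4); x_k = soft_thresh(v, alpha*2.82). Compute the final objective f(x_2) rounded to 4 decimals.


FISTA on f(x) = 1*x^2 - 4*x + 2.82*|x|
L = 2, alpha = 0.1849
Iteration 1: beta = 0.0, y = -3.2321 + 0.0*(-3.2321 + 3.2321) = -3.2321
  grad(y) = -10.4642, v = y - alpha*grad = -1.2973
  prox(v) = soft_thresh(-1.2973, 0.5214) = -0.7759
Iteration 2: beta = 0.3333, y = -0.7759 + 0.3333*(-0.7759 + 3.2321) = 0.0429
  grad(y) = -3.9142, v = y - alpha*grad = 0.7666
  prox(v) = soft_thresh(0.7666, 0.5214) = 0.2452
f(x_2) = 1*0.2452^2 - 4*0.2452 + 2.82*|0.2452| = -0.2292


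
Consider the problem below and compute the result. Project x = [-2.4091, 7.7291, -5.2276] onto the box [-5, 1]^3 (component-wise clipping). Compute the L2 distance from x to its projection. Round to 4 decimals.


Project each component onto [-5, 1].
clip(-2.4091) = -2.4091, clip(7.7291) = 1.0, clip(-5.2276) = -5.0
Projection = [-2.4091, 1.0, -5.0]
Squared diffs: [0.0, 45.2808, 0.0518]
Distance = sqrt(45.3326) = 6.7329


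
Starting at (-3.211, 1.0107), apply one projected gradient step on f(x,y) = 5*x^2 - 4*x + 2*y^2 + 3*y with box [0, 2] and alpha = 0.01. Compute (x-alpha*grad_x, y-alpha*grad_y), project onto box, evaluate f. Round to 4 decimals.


Step 1: Compute gradient at (-3.211, 1.0107).
grad_x = 2*5*-3.211 - 4 = -36.11
grad_y = 2*2*1.0107 + 3 = 7.0428
Step 2: Gradient step.
x_raw = -3.211 - 0.01*-36.11 = -2.8499
y_raw = 1.0107 - 0.01*7.0428 = 0.9403
Step 3: Project onto [0, 2].
x_proj = clip(-2.8499) = 0.0
y_proj = clip(0.9403) = 0.9403
Step 4: Evaluate f.
f(0.0, 0.9403) = 4.589


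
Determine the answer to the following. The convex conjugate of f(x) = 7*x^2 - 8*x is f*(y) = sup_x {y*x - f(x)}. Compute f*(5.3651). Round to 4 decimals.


f*(y) = sup_x {y*x - a*x^2 - b*x} = sup_x {(y-b)*x - a*x^2}
FOC: (y - b) - 2a*x = 0 => x* = (y - b)/(2a)
x* = (5.3651 + 8)/(2*7) = 0.9547
f*(5.3651) = (y-b)^2/(4a) = (5.3651 + 8)^2/(4*7)
= 178.6259/28 = 6.3795


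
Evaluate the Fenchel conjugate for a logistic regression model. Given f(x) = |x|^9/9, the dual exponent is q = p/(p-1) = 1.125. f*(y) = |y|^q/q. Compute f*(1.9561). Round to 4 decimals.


The conjugate exponent q satisfies 1/p + 1/q = 1.
p = 9, so q = 9/(9 - 1) = 1.125
|y|^q = 1.9561^1.125 = 2.1272
f*(1.9561) = 2.1272 / 1.125 = 1.8909


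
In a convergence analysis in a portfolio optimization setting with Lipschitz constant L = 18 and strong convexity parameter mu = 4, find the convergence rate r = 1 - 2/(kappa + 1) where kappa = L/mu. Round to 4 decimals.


Step 1: Compute the condition number.
kappa = L/mu = 18/4 = 4.5
Step 2: Compute the convergence rate.
r = 1 - 2/(kappa + 1) = 1 - 2*mu/(L + mu) = (L - mu)/(L + mu) = 14/22 = 0.6364


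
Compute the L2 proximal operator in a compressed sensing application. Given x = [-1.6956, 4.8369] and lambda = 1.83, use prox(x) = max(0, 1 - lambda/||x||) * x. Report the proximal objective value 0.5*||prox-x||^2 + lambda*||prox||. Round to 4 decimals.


Step 1: Compute ||x||.
||x|| = 5.1255
Step 2: Compute scaling factor.
scale = max(0, 1 - 1.83/5.1255) = 0.643
Step 3: prox(x) = [-1.0902, 3.1099]
||prox(x)|| = 3.2955
Step 4: Proximal objective.
0.5*||prox-x||^2 = 1.6745
lambda*||prox|| = 6.0308
Total = 7.7052


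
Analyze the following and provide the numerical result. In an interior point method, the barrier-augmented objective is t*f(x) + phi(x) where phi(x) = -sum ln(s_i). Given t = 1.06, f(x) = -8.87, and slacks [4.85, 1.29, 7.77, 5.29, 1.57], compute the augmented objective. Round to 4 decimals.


Step 1: Compute log-barrier.
ln values: [1.579, 0.2546, 2.0503, 1.6658, 0.4511]
phi = -(1.579 + 0.2546 + 2.0503 + 1.6658 + 0.4511) = -6.0008
Step 2: Compute augmented objective.
t*f(x) = 1.06*-8.87 = -9.4022
Total = -9.4022 - 6.0008 = -15.403


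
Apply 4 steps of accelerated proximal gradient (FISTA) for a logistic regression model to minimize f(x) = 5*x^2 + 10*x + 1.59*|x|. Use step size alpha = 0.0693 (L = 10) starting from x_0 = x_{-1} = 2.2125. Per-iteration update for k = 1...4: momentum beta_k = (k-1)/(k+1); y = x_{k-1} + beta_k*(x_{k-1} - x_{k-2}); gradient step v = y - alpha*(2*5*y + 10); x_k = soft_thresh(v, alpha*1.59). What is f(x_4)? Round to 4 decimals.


FISTA on f(x) = 5*x^2 + 10*x + 1.59*|x|
L = 10, alpha = 0.0693
Iteration 1: beta = 0.0, y = 2.2125 + 0.0*(2.2125 - 2.2125) = 2.2125
  grad(y) = 32.125, v = y - alpha*grad = -0.0138
  prox(v) = soft_thresh(-0.0138, 0.1102) = 0.0
Iteration 2: beta = 0.3333, y = 0.0 + 0.3333*(0.0 - 2.2125) = -0.7375
  grad(y) = 2.625, v = y - alpha*grad = -0.9194
  prox(v) = soft_thresh(-0.9194, 0.1102) = -0.8092
Iteration 3: beta = 0.5, y = -0.8092 + 0.5*(-0.8092 - 0.0) = -1.2138
  grad(y) = -2.1384, v = y - alpha*grad = -1.0656
  prox(v) = soft_thresh(-1.0656, 0.1102) = -0.9555
Iteration 4: beta = 0.6, y = -0.9555 + 0.6*(-0.9555 + 0.8092) = -1.0432
  grad(y) = -0.432, v = y - alpha*grad = -1.0133
  prox(v) = soft_thresh(-1.0133, 0.1102) = -0.9031
f(x_4) = 5*(-0.9031)^2 + 10*(-0.9031) + 1.59*|-0.9031| = -3.5171


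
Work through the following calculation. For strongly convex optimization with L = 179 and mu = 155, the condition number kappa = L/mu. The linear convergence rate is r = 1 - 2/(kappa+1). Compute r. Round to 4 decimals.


Step 1: Compute the condition number.
kappa = L/mu = 179/155 = 1.1548
Step 2: Compute the convergence rate.
r = 1 - 2/(kappa + 1) = 1 - 2*mu/(L + mu) = (L - mu)/(L + mu) = 24/334 = 0.0719


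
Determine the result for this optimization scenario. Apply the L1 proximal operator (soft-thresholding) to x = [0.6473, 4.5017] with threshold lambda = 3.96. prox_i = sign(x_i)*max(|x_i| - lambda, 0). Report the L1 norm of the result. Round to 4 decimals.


Soft-thresholding with lambda = 3.96:
prox(0.6473) = sign(0.6473)*max(|0.6473| - 3.96, 0) = 0.0
prox(4.5017) = sign(4.5017)*max(|4.5017| - 3.96, 0) = 0.5417
prox(x) = [0.0, 0.5417]
||prox(x)||_1 = 0.0 + 0.5417 = 0.5417


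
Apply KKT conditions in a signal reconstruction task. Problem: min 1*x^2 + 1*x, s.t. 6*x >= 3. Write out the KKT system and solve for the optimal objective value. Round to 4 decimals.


Step 1: Try lambda = 0 (constraint inactive).
x_unc = -1/(2*1) = -0.5
Check: 6*-0.5 = -3.0 < 3 -- violated!
Step 2: Constraint must be active: 6*x = 3
x* = 3/6 = 0.5
lambda = (2*1*0.5 + 1)/6 = 0.3333
Step 3: Compute optimal value.
f(x*) = 1*0.5^2 + 1*0.5 = 0.75


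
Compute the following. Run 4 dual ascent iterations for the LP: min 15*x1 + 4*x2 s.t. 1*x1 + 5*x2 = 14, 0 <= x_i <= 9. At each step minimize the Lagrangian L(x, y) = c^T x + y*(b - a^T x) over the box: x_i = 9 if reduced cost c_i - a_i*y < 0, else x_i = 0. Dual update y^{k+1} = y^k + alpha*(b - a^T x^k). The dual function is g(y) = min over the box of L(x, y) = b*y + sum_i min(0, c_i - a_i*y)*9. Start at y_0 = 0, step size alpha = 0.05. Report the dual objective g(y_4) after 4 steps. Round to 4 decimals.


Dual ascent for LP: min 15*x1 + 4*x2, 1*x1 + 5*x2 = 14, 0 <= x_i <= 9
Step 1: y^k = 0.0, reduced costs: (15.0, 4.0)
  x^k = (0.0, 0.0), subgradient = b - a^T x = 14.0
  y^{k+1} = 0.0 + 0.05*14.0 = 0.7
Step 2: y^k = 0.7, reduced costs: (14.3, 0.5)
  x^k = (0.0, 0.0), subgradient = b - a^T x = 14.0
  y^{k+1} = 0.7 + 0.05*14.0 = 1.4
Step 3: y^k = 1.4, reduced costs: (13.6, -3.0)
  x^k = (0.0, 9.0), subgradient = b - a^T x = -31.0
  y^{k+1} = 1.4 + 0.05*-31.0 = -0.15
Step 4: y^k = -0.15, reduced costs: (15.15, 4.75)
  x^k = (0.0, 0.0), subgradient = b - a^T x = 14.0
  y^{k+1} = -0.15 + 0.05*14.0 = 0.55
Dual objective at y_4 = 0.55: reduced costs (14.45, 1.25), box minimizer x = (0.0, 0.0)
g(y_4) = b*y + (c1 - a1*y)*x1 + (c2 - a2*y)*x2 = 14*0.55 + 14.45*0.0 + 1.25*0.0 = 7.7 + 0.0 + 0.0 = 7.7


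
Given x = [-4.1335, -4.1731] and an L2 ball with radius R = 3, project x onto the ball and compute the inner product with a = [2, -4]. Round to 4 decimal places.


Step 1: Compute ||x|| (intermediates to 6 decimals).
||x|| = sqrt((-4.1335)^2 + (-4.1731)^2) = 5.87372
Step 2: Project.
Since ||x|| > R, scale = R/||x|| = 3/5.87372 = 0.51075, proj(x) = scale * x
proj(x) = [-2.111185, -2.131411]
Step 3: Dot product.
a^T * proj(x) = 2*(-2.111185) - 4*(-2.131411) = 4.3033


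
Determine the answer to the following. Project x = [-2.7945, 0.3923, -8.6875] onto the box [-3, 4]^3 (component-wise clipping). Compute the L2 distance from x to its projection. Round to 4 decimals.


Project each component onto [-3, 4].
clip(-2.7945) = -2.7945, clip(0.3923) = 0.3923, clip(-8.6875) = -3.0
Projection = [-2.7945, 0.3923, -3.0]
Squared diffs: [0.0, 0.0, 32.3477]
Distance = sqrt(32.3477) = 5.6875


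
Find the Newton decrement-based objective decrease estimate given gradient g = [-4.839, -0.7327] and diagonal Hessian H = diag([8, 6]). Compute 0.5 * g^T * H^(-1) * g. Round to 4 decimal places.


Step 1: H is diagonal, so H^(-1) * g = [-0.6049, -0.1221].
Step 2: g^T H^(-1) g = sum_i g_i^2 / H_ii
  = (-4.839)^2/8 + (-0.7327)^2/6
  = 2.927 + 0.0895 = 3.0165
Step 3: Objective decrease = 0.5 * g^T H^(-1) g = 1.5082


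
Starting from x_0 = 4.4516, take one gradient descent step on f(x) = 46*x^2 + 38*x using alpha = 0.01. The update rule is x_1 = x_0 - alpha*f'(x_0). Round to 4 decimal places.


We compute the gradient at x_0 and apply the update.
f'(x) = 92*x + 38
f'(4.4516) = 92*4.4516 + 38 = 447.5472
x_1 = 4.4516 - 0.01*447.5472 = -0.0239


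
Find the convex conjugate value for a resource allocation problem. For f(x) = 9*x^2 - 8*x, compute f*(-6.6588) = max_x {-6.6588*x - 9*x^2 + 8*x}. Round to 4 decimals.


f*(y) = sup_x {y*x - a*x^2 - b*x} = sup_x {(y-b)*x - a*x^2}
FOC: (y - b) - 2a*x = 0 => x* = (y - b)/(2a)
x* = (-6.6588 + 8)/(2*9) = 0.0745
f*(-6.6588) = (y-b)^2/(4a) = (-6.6588 + 8)^2/(4*9)
= 1.7988/36 = 0.05


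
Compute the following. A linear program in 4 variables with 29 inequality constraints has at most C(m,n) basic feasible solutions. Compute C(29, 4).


Each vertex corresponds to some choice of n active constraints out of m, so the number of vertices is at most C(m, n) = m! / (n!(m-n)!).
m = 29, n = 4
Numerator: 29 * 28 * 27 * 26
Denominator: 4! = 24
C(29, 4) = 23751
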